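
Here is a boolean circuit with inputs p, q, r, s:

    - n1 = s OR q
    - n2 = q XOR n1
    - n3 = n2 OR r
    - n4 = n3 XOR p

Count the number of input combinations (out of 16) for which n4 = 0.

8

n4 = n3 XOR p must be 0, so n3 and p are equal.
Enumerating the 16 input combinations, 8 give n4 = 0 and 8 give n4 = 1.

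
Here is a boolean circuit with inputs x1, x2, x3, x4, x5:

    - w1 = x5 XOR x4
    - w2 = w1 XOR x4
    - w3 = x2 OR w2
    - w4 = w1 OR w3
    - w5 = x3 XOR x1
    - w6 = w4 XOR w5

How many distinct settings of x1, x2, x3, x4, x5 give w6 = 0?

16

w6 = w4 XOR w5 must be 0, so w4 and w5 are equal.
Enumerating the 32 input combinations, 16 give w6 = 0 and 16 give w6 = 1.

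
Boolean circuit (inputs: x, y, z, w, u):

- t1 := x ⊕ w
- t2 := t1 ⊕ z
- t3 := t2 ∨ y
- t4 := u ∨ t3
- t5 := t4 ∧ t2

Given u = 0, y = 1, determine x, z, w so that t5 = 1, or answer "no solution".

Check with u = 0, y = 1 and x=1, z=1, w=1:
t1 = x ⊕ w = 1 ⊕ 1 = 0
t2 = t1 ⊕ z = 0 ⊕ 1 = 1
t3 = t2 ∨ y = 1 ∨ 1 = 1
t4 = u ∨ t3 = 0 ∨ 1 = 1
t5 = t4 ∧ t2 = 1 ∧ 1 = 1
So t5 = 1.

x=1, z=1, w=1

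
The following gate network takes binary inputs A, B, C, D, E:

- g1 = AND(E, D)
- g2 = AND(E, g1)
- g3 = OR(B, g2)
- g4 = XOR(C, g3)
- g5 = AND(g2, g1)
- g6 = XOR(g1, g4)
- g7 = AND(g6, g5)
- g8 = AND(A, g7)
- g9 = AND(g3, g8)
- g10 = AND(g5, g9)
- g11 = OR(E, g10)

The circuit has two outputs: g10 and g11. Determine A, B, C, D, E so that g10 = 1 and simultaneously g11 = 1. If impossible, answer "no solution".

Check with A=1 B=1 C=1 D=1 E=1:
g1 = AND(E, D) = AND(1, 1) = 1
g2 = AND(E, g1) = AND(1, 1) = 1
g3 = OR(B, g2) = OR(1, 1) = 1
g4 = XOR(C, g3) = XOR(1, 1) = 0
g5 = AND(g2, g1) = AND(1, 1) = 1
g6 = XOR(g1, g4) = XOR(1, 0) = 1
g7 = AND(g6, g5) = AND(1, 1) = 1
g8 = AND(A, g7) = AND(1, 1) = 1
g9 = AND(g3, g8) = AND(1, 1) = 1
g10 = AND(g5, g9) = AND(1, 1) = 1
g11 = OR(E, g10) = OR(1, 1) = 1
So g10 = 1 and g11 = 1.

A=1 B=1 C=1 D=1 E=1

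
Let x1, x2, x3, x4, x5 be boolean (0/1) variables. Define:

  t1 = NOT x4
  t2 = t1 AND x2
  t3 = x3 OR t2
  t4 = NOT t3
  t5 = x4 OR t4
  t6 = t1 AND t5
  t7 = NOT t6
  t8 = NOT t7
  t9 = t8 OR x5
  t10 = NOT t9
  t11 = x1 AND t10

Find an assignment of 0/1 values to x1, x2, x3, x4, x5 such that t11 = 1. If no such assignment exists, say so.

Check with x1=1 x2=1 x3=0 x4=1 x5=0:
t1 = NOT x4 = NOT 1 = 0
t2 = t1 AND x2 = 0 AND 1 = 0
t3 = x3 OR t2 = 0 OR 0 = 0
t4 = NOT t3 = NOT 0 = 1
t5 = x4 OR t4 = 1 OR 1 = 1
t6 = t1 AND t5 = 0 AND 1 = 0
t7 = NOT t6 = NOT 0 = 1
t8 = NOT t7 = NOT 1 = 0
t9 = t8 OR x5 = 0 OR 0 = 0
t10 = NOT t9 = NOT 0 = 1
t11 = x1 AND t10 = 1 AND 1 = 1
So t11 = 1 as required.

x1=1 x2=1 x3=0 x4=1 x5=0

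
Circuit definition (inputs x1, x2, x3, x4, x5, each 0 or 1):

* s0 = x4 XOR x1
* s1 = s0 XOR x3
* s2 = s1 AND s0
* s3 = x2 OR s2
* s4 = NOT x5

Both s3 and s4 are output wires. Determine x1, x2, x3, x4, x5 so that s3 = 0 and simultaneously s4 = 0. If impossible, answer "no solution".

x1=1, x2=0, x3=1, x4=1, x5=1

Check with x1=1, x2=0, x3=1, x4=1, x5=1:
s0 = x4 XOR x1 = 1 XOR 1 = 0
s1 = s0 XOR x3 = 0 XOR 1 = 1
s2 = s1 AND s0 = 1 AND 0 = 0
s3 = x2 OR s2 = 0 OR 0 = 0
s4 = NOT x5 = NOT 1 = 0
So s3 = 0 and s4 = 0.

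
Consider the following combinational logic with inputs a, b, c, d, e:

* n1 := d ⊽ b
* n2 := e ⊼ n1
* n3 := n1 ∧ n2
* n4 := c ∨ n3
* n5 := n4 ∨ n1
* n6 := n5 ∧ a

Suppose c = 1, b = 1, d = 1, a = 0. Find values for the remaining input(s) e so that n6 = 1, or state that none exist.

no solution exists

With c = 1, b = 1, d = 1, a = 0 fixed, none of the 2 settings of e give n6 = 1.
For example, with e=0:
n1 = d ⊽ b = 1 ⊽ 1 = 0
n2 = e ⊼ n1 = 0 ⊼ 0 = 1
n3 = n1 ∧ n2 = 0 ∧ 1 = 0
n4 = c ∨ n3 = 1 ∨ 0 = 1
n5 = n4 ∨ n1 = 1 ∨ 0 = 1
n6 = n5 ∧ a = 1 ∧ 0 = 0
giving n6 = 0 ≠ 1.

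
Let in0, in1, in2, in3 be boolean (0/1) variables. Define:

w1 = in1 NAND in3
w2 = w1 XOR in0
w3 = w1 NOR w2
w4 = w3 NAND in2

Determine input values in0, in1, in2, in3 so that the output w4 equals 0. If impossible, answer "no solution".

in0=0 in1=1 in2=1 in3=1

w4 = w3 NAND in2 must be 0, so both w3 = 1 and in2 = 1.
Check with in0=0 in1=1 in2=1 in3=1:
w1 = in1 NAND in3 = 1 NAND 1 = 0
w2 = w1 XOR in0 = 0 XOR 0 = 0
w3 = w1 NOR w2 = 0 NOR 0 = 1
w4 = w3 NAND in2 = 1 NAND 1 = 0
So w4 = 0 as required.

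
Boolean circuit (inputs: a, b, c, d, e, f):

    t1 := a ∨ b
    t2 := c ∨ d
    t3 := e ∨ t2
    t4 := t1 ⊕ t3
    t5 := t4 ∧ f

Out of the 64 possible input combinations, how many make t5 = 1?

t5 = t4 ∧ f must be 1, so both t4 = 1 and f = 1.
t4 = t1 ⊕ t3 must be 1, so t1 and t3 differ.
Enumerating the 64 input combinations, 10 give t5 = 1 and 54 give t5 = 0.

10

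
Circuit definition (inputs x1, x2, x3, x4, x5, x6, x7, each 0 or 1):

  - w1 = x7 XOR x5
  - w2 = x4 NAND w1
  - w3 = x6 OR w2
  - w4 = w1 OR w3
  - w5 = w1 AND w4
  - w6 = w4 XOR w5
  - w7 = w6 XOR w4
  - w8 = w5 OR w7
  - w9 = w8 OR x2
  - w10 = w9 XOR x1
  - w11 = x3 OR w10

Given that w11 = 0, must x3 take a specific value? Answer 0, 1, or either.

0

w11 = x3 OR w10 must be 0, so both x3 = 0 and w10 = 0.
w10 = w9 XOR x1 must be 0, so w9 and x1 are equal.
Every assignment with w11 = 0 has x3 = 0; there are 32 such assignment(s).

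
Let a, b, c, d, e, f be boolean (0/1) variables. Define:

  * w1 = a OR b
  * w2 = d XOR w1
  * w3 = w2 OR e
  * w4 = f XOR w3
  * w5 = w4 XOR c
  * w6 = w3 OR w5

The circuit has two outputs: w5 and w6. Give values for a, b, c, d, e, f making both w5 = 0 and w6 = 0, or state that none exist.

Check with a=0 b=1 c=0 d=1 e=0 f=0:
w1 = a OR b = 0 OR 1 = 1
w2 = d XOR w1 = 1 XOR 1 = 0
w3 = w2 OR e = 0 OR 0 = 0
w4 = f XOR w3 = 0 XOR 0 = 0
w5 = w4 XOR c = 0 XOR 0 = 0
w6 = w3 OR w5 = 0 OR 0 = 0
So w5 = 0 and w6 = 0.

a=0 b=1 c=0 d=1 e=0 f=0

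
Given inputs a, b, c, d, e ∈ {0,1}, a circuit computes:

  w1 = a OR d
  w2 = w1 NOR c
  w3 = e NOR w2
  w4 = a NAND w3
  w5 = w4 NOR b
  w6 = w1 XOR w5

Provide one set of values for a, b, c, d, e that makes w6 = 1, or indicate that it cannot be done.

Check with a=1, b=0, c=1, d=1, e=1:
w1 = a OR d = 1 OR 1 = 1
w2 = w1 NOR c = 1 NOR 1 = 0
w3 = e NOR w2 = 1 NOR 0 = 0
w4 = a NAND w3 = 1 NAND 0 = 1
w5 = w4 NOR b = 1 NOR 0 = 0
w6 = w1 XOR w5 = 1 XOR 0 = 1
So w6 = 1 as required.

a=1, b=0, c=1, d=1, e=1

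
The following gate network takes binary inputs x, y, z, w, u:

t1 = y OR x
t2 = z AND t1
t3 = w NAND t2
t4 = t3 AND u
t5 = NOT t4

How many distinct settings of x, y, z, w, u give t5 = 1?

19

t5 = NOT t4 must be 1, so t4 = 0.
Enumerating the 32 input combinations, 19 give t5 = 1 and 13 give t5 = 0.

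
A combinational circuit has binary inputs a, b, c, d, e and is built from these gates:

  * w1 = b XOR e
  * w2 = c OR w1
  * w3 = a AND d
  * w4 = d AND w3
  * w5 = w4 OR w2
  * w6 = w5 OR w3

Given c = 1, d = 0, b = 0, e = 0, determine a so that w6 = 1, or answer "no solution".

w6 = w5 OR w3 must be 1, so at least one of w5, w3 is 1.
Check with c = 1, d = 0, b = 0, e = 0 and a=1:
w1 = b XOR e = 0 XOR 0 = 0
w2 = c OR w1 = 1 OR 0 = 1
w3 = a AND d = 1 AND 0 = 0
w4 = d AND w3 = 0 AND 0 = 0
w5 = w4 OR w2 = 0 OR 1 = 1
w6 = w5 OR w3 = 1 OR 0 = 1
So w6 = 1.

a=1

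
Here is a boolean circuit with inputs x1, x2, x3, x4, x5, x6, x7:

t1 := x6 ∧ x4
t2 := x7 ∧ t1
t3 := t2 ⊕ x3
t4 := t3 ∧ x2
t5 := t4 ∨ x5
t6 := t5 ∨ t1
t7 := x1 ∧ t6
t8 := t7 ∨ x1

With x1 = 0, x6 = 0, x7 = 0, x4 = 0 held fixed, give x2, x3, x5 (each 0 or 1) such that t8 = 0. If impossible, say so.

t8 = t7 ∨ x1 must be 0, so both t7 = 0 and x1 = 0.
t7 = x1 ∧ t6 must be 0, so at least one of x1, t6 is 0.
Check with x1 = 0, x6 = 0, x7 = 0, x4 = 0 and x2=1, x3=1, x5=1:
t1 = x6 ∧ x4 = 0 ∧ 0 = 0
t2 = x7 ∧ t1 = 0 ∧ 0 = 0
t3 = t2 ⊕ x3 = 0 ⊕ 1 = 1
t4 = t3 ∧ x2 = 1 ∧ 1 = 1
t5 = t4 ∨ x5 = 1 ∨ 1 = 1
t6 = t5 ∨ t1 = 1 ∨ 0 = 1
t7 = x1 ∧ t6 = 0 ∧ 1 = 0
t8 = t7 ∨ x1 = 0 ∨ 0 = 0
So t8 = 0.

x2=1, x3=1, x5=1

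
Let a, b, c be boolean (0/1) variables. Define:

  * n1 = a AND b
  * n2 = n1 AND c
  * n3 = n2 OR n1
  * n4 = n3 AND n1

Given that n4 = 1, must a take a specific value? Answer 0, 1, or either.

1

n4 = n3 AND n1 must be 1, so both n3 = 1 and n1 = 1.
n3 = n2 OR n1 must be 1, so at least one of n2, n1 is 1.
Every assignment with n4 = 1 has a = 1; there are 2 such assignment(s).
  a=1, b=1, c=0
  a=1, b=1, c=1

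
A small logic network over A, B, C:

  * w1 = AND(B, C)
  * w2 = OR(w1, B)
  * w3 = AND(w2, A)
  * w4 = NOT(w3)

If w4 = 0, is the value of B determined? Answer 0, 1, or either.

w4 = NOT(w3) must be 0, so w3 = 1.
w3 = AND(w2, A) must be 1, so both w2 = 1 and A = 1.
Every assignment with w4 = 0 has B = 1; there are 2 such assignment(s).
  A=1, B=1, C=0
  A=1, B=1, C=1

1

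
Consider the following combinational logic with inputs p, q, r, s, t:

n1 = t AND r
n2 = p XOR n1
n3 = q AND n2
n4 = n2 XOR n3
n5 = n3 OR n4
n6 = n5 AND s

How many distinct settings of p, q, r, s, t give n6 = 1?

n6 = n5 AND s must be 1, so both n5 = 1 and s = 1.
Enumerating the 32 input combinations, 8 give n6 = 1 and 24 give n6 = 0.

8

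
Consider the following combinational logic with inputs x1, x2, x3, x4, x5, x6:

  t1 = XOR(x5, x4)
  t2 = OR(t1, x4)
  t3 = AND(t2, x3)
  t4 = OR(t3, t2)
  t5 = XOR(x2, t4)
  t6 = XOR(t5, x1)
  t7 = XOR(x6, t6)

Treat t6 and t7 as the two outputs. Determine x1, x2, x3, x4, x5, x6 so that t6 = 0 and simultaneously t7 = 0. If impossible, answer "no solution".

Check with x1=1 x2=0 x3=1 x4=0 x5=1 x6=0:
t1 = XOR(x5, x4) = XOR(1, 0) = 1
t2 = OR(t1, x4) = OR(1, 0) = 1
t3 = AND(t2, x3) = AND(1, 1) = 1
t4 = OR(t3, t2) = OR(1, 1) = 1
t5 = XOR(x2, t4) = XOR(0, 1) = 1
t6 = XOR(t5, x1) = XOR(1, 1) = 0
t7 = XOR(x6, t6) = XOR(0, 0) = 0
So t6 = 0 and t7 = 0.

x1=1 x2=0 x3=1 x4=0 x5=1 x6=0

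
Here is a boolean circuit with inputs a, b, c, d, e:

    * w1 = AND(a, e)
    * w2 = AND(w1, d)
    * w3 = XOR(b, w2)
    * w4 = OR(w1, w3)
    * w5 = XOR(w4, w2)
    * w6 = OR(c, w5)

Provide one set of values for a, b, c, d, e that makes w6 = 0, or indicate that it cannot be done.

a=1, b=0, c=0, d=1, e=1

Check with a=1, b=0, c=0, d=1, e=1:
w1 = AND(a, e) = AND(1, 1) = 1
w2 = AND(w1, d) = AND(1, 1) = 1
w3 = XOR(b, w2) = XOR(0, 1) = 1
w4 = OR(w1, w3) = OR(1, 1) = 1
w5 = XOR(w4, w2) = XOR(1, 1) = 0
w6 = OR(c, w5) = OR(0, 0) = 0
So w6 = 0 as required.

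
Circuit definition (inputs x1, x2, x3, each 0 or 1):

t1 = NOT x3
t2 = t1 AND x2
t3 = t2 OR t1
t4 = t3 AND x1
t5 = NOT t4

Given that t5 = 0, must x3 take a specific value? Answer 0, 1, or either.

t5 = NOT t4 must be 0, so t4 = 1.
Every assignment with t5 = 0 has x3 = 0; there are 2 such assignment(s).
  x1=1, x2=0, x3=0
  x1=1, x2=1, x3=0

0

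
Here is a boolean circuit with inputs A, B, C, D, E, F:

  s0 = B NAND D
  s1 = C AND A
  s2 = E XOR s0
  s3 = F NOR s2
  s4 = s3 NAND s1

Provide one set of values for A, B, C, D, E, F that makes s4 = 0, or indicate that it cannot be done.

Check with A=1, B=0, C=1, D=0, E=1, F=0:
s0 = B NAND D = 0 NAND 0 = 1
s1 = C AND A = 1 AND 1 = 1
s2 = E XOR s0 = 1 XOR 1 = 0
s3 = F NOR s2 = 0 NOR 0 = 1
s4 = s3 NAND s1 = 1 NAND 1 = 0
So s4 = 0 as required.

A=1, B=0, C=1, D=0, E=1, F=0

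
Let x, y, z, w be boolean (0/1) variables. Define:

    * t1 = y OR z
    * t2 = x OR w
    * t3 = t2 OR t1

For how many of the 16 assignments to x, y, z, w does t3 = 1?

15

t3 = t2 OR t1 must be 1, so at least one of t2, t1 is 1.
Enumerating the 16 input combinations, 15 give t3 = 1 and 1 give t3 = 0.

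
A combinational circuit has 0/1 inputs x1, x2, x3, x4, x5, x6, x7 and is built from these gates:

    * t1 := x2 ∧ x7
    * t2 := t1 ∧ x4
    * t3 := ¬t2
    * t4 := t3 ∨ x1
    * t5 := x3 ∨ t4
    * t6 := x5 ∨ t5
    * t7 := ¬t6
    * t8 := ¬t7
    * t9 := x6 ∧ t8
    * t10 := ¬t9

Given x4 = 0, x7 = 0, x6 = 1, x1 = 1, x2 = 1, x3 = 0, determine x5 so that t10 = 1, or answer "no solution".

With x4 = 0, x7 = 0, x6 = 1, x1 = 1, x2 = 1, x3 = 0 fixed, none of the 2 settings of x5 give t10 = 1.
For example, with x5=1:
t1 = x2 ∧ x7 = 1 ∧ 0 = 0
t2 = t1 ∧ x4 = 0 ∧ 0 = 0
t3 = ¬t2 = ¬0 = 1
t4 = t3 ∨ x1 = 1 ∨ 1 = 1
t5 = x3 ∨ t4 = 0 ∨ 1 = 1
t6 = x5 ∨ t5 = 1 ∨ 1 = 1
t7 = ¬t6 = ¬1 = 0
t8 = ¬t7 = ¬0 = 1
t9 = x6 ∧ t8 = 1 ∧ 1 = 1
t10 = ¬t9 = ¬1 = 0
giving t10 = 0 ≠ 1.

no solution exists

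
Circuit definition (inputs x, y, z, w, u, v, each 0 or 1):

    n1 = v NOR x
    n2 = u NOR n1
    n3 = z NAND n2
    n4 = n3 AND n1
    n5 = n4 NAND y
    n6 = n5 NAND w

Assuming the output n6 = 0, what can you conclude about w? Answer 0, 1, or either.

1

n6 = n5 NAND w must be 0, so both n5 = 1 and w = 1.
n5 = n4 NAND y must be 1, so at least one of n4, y is 0.
Every assignment with n6 = 0 has w = 1; there are 28 such assignment(s).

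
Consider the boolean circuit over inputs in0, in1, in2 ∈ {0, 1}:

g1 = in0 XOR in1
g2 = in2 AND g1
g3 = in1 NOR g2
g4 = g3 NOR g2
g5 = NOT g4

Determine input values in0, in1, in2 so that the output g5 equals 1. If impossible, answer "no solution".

Check with in0=1, in1=0, in2=0:
g1 = in0 XOR in1 = 1 XOR 0 = 1
g2 = in2 AND g1 = 0 AND 1 = 0
g3 = in1 NOR g2 = 0 NOR 0 = 1
g4 = g3 NOR g2 = 1 NOR 0 = 0
g5 = NOT g4 = NOT 0 = 1
So g5 = 1 as required.

in0=1, in1=0, in2=0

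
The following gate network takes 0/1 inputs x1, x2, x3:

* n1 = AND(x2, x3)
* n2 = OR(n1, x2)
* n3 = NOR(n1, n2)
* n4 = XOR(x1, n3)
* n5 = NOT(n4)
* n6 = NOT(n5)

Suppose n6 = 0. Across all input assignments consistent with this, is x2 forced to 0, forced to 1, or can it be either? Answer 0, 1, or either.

either

Both values of x2 occur among assignments with n6 = 0:
  x2=0: x1=1, x2=0, x3=0
  x2=1: x1=0, x2=1, x3=0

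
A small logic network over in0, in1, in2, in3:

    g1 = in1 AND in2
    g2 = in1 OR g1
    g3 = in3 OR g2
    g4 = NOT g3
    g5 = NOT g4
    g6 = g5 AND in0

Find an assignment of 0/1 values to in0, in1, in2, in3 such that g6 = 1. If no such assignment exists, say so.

in0=1 in1=1 in2=1 in3=1

g6 = g5 AND in0 must be 1, so both g5 = 1 and in0 = 1.
g5 = NOT g4 must be 1, so g4 = 0.
g4 = NOT g3 must be 0, so g3 = 1.
Check with in0=1 in1=1 in2=1 in3=1:
g1 = in1 AND in2 = 1 AND 1 = 1
g2 = in1 OR g1 = 1 OR 1 = 1
g3 = in3 OR g2 = 1 OR 1 = 1
g4 = NOT g3 = NOT 1 = 0
g5 = NOT g4 = NOT 0 = 1
g6 = g5 AND in0 = 1 AND 1 = 1
So g6 = 1 as required.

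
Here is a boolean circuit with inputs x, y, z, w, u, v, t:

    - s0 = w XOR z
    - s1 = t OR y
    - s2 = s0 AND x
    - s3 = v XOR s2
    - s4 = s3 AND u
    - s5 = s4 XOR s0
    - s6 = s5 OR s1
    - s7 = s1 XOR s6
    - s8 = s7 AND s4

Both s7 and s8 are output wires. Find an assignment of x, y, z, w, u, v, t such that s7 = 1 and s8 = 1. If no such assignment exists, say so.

x=1 y=0 z=1 w=1 u=1 v=1 t=0

Check with x=1 y=0 z=1 w=1 u=1 v=1 t=0:
s0 = w XOR z = 1 XOR 1 = 0
s1 = t OR y = 0 OR 0 = 0
s2 = s0 AND x = 0 AND 1 = 0
s3 = v XOR s2 = 1 XOR 0 = 1
s4 = s3 AND u = 1 AND 1 = 1
s5 = s4 XOR s0 = 1 XOR 0 = 1
s6 = s5 OR s1 = 1 OR 0 = 1
s7 = s1 XOR s6 = 0 XOR 1 = 1
s8 = s7 AND s4 = 1 AND 1 = 1
So s7 = 1 and s8 = 1.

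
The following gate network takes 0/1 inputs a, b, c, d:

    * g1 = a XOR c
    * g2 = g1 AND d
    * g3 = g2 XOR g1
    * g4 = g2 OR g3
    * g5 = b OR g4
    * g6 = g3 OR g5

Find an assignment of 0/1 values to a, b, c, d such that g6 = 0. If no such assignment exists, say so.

g6 = g3 OR g5 must be 0, so both g3 = 0 and g5 = 0.
g3 = g2 XOR g1 must be 0, so g2 and g1 are equal.
Check with a=1, b=0, c=1, d=1:
g1 = a XOR c = 1 XOR 1 = 0
g2 = g1 AND d = 0 AND 1 = 0
g3 = g2 XOR g1 = 0 XOR 0 = 0
g4 = g2 OR g3 = 0 OR 0 = 0
g5 = b OR g4 = 0 OR 0 = 0
g6 = g3 OR g5 = 0 OR 0 = 0
So g6 = 0 as required.

a=1, b=0, c=1, d=1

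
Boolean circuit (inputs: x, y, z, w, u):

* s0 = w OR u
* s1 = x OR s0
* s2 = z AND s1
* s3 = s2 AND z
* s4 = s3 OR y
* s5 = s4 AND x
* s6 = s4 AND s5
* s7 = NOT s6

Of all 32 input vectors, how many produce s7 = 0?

s7 = NOT s6 must be 0, so s6 = 1.
s6 = s4 AND s5 must be 1, so both s4 = 1 and s5 = 1.
s4 = s3 OR y must be 1, so at least one of s3, y is 1.
Enumerating the 32 input combinations, 12 give s7 = 0 and 20 give s7 = 1.

12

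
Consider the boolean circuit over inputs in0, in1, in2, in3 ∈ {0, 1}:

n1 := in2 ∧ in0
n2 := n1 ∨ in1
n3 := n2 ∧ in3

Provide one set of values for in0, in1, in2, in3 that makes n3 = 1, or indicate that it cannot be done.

in0=0, in1=1, in2=1, in3=1

n3 = n2 ∧ in3 must be 1, so both n2 = 1 and in3 = 1.
n2 = n1 ∨ in1 must be 1, so at least one of n1, in1 is 1.
Check with in0=0, in1=1, in2=1, in3=1:
n1 = in2 ∧ in0 = 1 ∧ 0 = 0
n2 = n1 ∨ in1 = 0 ∨ 1 = 1
n3 = n2 ∧ in3 = 1 ∧ 1 = 1
So n3 = 1 as required.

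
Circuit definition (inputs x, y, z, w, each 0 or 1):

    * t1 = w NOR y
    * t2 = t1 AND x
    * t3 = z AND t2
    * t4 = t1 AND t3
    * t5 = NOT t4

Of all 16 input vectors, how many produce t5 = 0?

t5 = NOT t4 must be 0, so t4 = 1.
t4 = t1 AND t3 must be 1, so both t1 = 1 and t3 = 1.
Satisfying assignments:
  x=1, y=0, z=1, w=0

1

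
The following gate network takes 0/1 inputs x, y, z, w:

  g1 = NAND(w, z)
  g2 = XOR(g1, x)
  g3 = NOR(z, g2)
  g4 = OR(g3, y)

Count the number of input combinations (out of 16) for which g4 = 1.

10

g4 = OR(g3, y) must be 1, so at least one of g3, y is 1.
Enumerating the 16 input combinations, 10 give g4 = 1 and 6 give g4 = 0.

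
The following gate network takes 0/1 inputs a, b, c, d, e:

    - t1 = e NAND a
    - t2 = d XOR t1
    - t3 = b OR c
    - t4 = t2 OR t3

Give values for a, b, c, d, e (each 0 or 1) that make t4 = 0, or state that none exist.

a=1 b=0 c=0 d=1 e=0

t4 = t2 OR t3 must be 0, so both t2 = 0 and t3 = 0.
Check with a=1 b=0 c=0 d=1 e=0:
t1 = e NAND a = 0 NAND 1 = 1
t2 = d XOR t1 = 1 XOR 1 = 0
t3 = b OR c = 0 OR 0 = 0
t4 = t2 OR t3 = 0 OR 0 = 0
So t4 = 0 as required.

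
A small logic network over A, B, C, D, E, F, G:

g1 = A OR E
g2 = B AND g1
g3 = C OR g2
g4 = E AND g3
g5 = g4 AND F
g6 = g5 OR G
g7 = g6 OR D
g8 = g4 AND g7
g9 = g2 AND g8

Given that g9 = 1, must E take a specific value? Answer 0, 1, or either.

g9 = g2 AND g8 must be 1, so both g2 = 1 and g8 = 1.
g2 = B AND g1 must be 1, so both B = 1 and g1 = 1.
Every assignment with g9 = 1 has E = 1; there are 28 such assignment(s).

1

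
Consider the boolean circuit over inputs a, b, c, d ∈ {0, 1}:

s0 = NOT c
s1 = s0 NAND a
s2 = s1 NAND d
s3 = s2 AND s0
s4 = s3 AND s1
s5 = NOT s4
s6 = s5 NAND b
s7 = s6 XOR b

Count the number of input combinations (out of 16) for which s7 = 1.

15

s7 = s6 XOR b must be 1, so s6 and b differ.
Enumerating the 16 input combinations, 15 give s7 = 1 and 1 give s7 = 0.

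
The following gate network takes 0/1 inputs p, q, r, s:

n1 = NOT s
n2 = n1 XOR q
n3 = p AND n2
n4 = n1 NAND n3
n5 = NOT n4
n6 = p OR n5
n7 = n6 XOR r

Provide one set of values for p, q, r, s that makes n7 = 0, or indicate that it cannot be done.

p=0, q=1, r=0, s=0

n7 = n6 XOR r must be 0, so n6 and r are equal.
Check with p=0, q=1, r=0, s=0:
n1 = NOT s = NOT 0 = 1
n2 = n1 XOR q = 1 XOR 1 = 0
n3 = p AND n2 = 0 AND 0 = 0
n4 = n1 NAND n3 = 1 NAND 0 = 1
n5 = NOT n4 = NOT 1 = 0
n6 = p OR n5 = 0 OR 0 = 0
n7 = n6 XOR r = 0 XOR 0 = 0
So n7 = 0 as required.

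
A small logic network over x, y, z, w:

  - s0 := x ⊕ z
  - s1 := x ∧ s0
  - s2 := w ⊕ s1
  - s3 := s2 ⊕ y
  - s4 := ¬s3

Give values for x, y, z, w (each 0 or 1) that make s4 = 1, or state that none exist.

x=1, y=0, z=0, w=1

s4 = ¬s3 must be 1, so s3 = 0.
Check with x=1, y=0, z=0, w=1:
s0 = x ⊕ z = 1 ⊕ 0 = 1
s1 = x ∧ s0 = 1 ∧ 1 = 1
s2 = w ⊕ s1 = 1 ⊕ 1 = 0
s3 = s2 ⊕ y = 0 ⊕ 0 = 0
s4 = ¬s3 = ¬0 = 1
So s4 = 1 as required.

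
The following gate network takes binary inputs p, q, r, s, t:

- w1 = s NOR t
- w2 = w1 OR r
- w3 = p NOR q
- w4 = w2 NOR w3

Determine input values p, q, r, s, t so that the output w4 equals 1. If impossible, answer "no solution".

p=1, q=1, r=0, s=1, t=1

Check with p=1, q=1, r=0, s=1, t=1:
w1 = s NOR t = 1 NOR 1 = 0
w2 = w1 OR r = 0 OR 0 = 0
w3 = p NOR q = 1 NOR 1 = 0
w4 = w2 NOR w3 = 0 NOR 0 = 1
So w4 = 1 as required.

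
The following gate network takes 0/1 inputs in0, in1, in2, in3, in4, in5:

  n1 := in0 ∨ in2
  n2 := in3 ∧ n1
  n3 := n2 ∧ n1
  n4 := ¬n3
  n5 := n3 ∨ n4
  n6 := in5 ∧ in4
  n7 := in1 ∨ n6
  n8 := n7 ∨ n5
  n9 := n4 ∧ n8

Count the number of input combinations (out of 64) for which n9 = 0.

24

n9 = n4 ∧ n8 must be 0, so at least one of n4, n8 is 0.
Enumerating the 64 input combinations, 24 give n9 = 0 and 40 give n9 = 1.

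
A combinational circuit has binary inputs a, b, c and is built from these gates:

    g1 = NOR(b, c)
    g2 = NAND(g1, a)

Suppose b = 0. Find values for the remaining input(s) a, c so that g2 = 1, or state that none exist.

Check with b = 0 and a=0, c=0:
g1 = NOR(b, c) = NOR(0, 0) = 1
g2 = NAND(g1, a) = NAND(1, 0) = 1
So g2 = 1.

a=0, c=0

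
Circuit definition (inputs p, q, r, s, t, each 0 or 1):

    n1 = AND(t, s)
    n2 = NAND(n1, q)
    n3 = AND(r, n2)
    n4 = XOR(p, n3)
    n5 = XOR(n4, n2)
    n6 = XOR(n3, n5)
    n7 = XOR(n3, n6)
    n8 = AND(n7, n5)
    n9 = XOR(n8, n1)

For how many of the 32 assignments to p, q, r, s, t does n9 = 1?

16

n9 = XOR(n8, n1) must be 1, so n8 and n1 differ.
Enumerating the 32 input combinations, 16 give n9 = 1 and 16 give n9 = 0.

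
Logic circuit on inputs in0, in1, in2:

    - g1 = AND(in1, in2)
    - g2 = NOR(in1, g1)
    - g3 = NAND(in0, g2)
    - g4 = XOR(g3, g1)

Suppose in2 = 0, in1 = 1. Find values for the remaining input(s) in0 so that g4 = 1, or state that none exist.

g4 = XOR(g3, g1) must be 1, so g3 and g1 differ.
Check with in2 = 0, in1 = 1 and in0=1:
g1 = AND(in1, in2) = AND(1, 0) = 0
g2 = NOR(in1, g1) = NOR(1, 0) = 0
g3 = NAND(in0, g2) = NAND(1, 0) = 1
g4 = XOR(g3, g1) = XOR(1, 0) = 1
So g4 = 1.

in0=1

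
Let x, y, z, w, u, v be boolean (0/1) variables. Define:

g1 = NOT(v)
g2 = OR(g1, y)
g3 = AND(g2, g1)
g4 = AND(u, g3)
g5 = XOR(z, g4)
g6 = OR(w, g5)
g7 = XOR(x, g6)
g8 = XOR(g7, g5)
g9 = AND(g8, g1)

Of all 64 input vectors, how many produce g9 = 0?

g9 = AND(g8, g1) must be 0, so at least one of g8, g1 is 0.
Enumerating the 64 input combinations, 48 give g9 = 0 and 16 give g9 = 1.

48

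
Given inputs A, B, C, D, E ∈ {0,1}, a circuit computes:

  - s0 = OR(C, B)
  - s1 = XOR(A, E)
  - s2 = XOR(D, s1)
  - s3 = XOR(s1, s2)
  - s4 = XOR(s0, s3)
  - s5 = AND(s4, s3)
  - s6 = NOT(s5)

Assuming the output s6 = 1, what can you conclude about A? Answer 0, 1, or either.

Both values of A occur among assignments with s6 = 1:
  A=0: A=0, B=0, C=0, D=0, E=0
  A=1: A=1, B=0, C=0, D=0, E=0

either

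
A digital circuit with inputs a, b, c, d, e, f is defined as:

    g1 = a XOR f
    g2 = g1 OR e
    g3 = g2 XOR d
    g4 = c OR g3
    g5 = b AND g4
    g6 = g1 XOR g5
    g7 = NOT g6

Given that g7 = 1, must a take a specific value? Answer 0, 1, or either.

either

Both values of a occur among assignments with g7 = 1:
  a=0: a=0, b=0, c=0, d=0, e=0, f=0
  a=1: a=1, b=0, c=0, d=0, e=0, f=1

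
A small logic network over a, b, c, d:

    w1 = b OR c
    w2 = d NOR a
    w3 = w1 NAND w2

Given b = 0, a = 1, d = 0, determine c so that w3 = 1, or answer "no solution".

c=0

Check with b = 0, a = 1, d = 0 and c=0:
w1 = b OR c = 0 OR 0 = 0
w2 = d NOR a = 0 NOR 1 = 0
w3 = w1 NAND w2 = 0 NAND 0 = 1
So w3 = 1.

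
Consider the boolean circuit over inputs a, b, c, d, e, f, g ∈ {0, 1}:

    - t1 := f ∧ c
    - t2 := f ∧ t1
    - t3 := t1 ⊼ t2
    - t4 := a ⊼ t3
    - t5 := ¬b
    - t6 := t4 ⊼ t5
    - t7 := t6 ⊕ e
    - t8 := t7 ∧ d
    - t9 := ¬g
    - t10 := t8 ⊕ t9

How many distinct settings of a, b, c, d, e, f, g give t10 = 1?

64

t10 = t8 ⊕ t9 must be 1, so t8 and t9 differ.
Enumerating the 128 input combinations, 64 give t10 = 1 and 64 give t10 = 0.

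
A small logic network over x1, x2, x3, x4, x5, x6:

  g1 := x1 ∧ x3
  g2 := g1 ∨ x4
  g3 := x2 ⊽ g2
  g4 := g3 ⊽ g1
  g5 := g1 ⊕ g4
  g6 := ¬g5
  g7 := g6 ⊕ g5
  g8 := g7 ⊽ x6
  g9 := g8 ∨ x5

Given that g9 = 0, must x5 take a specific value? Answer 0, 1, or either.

g9 = g8 ∨ x5 must be 0, so both g8 = 0 and x5 = 0.
Every assignment with g9 = 0 has x5 = 0; there are 32 such assignment(s).

0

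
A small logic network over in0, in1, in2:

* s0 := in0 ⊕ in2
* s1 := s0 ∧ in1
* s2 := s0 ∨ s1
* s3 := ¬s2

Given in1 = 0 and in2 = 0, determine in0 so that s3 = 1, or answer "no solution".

in0=0

Check with in1 = 0 and in2 = 0 and in0=0:
s0 = in0 ⊕ in2 = 0 ⊕ 0 = 0
s1 = s0 ∧ in1 = 0 ∧ 0 = 0
s2 = s0 ∨ s1 = 0 ∨ 0 = 0
s3 = ¬s2 = ¬0 = 1
So s3 = 1.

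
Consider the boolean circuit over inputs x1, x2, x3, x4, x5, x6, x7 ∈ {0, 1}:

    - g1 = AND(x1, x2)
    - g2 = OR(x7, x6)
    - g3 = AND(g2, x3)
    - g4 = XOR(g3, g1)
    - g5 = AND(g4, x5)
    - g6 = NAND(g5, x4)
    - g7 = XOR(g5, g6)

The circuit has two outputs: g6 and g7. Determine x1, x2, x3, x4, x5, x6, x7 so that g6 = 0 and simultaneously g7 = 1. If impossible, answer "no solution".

Check with x1=1 x2=1 x3=0 x4=1 x5=1 x6=0 x7=0:
g1 = AND(x1, x2) = AND(1, 1) = 1
g2 = OR(x7, x6) = OR(0, 0) = 0
g3 = AND(g2, x3) = AND(0, 0) = 0
g4 = XOR(g3, g1) = XOR(0, 1) = 1
g5 = AND(g4, x5) = AND(1, 1) = 1
g6 = NAND(g5, x4) = NAND(1, 1) = 0
g7 = XOR(g5, g6) = XOR(1, 0) = 1
So g6 = 0 and g7 = 1.

x1=1 x2=1 x3=0 x4=1 x5=1 x6=0 x7=0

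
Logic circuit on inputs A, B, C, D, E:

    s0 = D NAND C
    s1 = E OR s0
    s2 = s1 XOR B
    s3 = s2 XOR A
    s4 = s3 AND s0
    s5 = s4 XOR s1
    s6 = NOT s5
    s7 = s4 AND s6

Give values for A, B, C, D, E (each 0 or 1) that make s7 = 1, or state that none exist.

Check with A=0, B=0, C=0, D=1, E=1:
s0 = D NAND C = 1 NAND 0 = 1
s1 = E OR s0 = 1 OR 1 = 1
s2 = s1 XOR B = 1 XOR 0 = 1
s3 = s2 XOR A = 1 XOR 0 = 1
s4 = s3 AND s0 = 1 AND 1 = 1
s5 = s4 XOR s1 = 1 XOR 1 = 0
s6 = NOT s5 = NOT 0 = 1
s7 = s4 AND s6 = 1 AND 1 = 1
So s7 = 1 as required.

A=0, B=0, C=0, D=1, E=1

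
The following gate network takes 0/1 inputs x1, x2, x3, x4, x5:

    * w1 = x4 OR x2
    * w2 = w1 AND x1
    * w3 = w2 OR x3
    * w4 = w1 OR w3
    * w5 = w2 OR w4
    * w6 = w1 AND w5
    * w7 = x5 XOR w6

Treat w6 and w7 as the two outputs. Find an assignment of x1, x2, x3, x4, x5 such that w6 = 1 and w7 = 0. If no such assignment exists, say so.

x1=0 x2=0 x3=1 x4=1 x5=1

Check with x1=0 x2=0 x3=1 x4=1 x5=1:
w1 = x4 OR x2 = 1 OR 0 = 1
w2 = w1 AND x1 = 1 AND 0 = 0
w3 = w2 OR x3 = 0 OR 1 = 1
w4 = w1 OR w3 = 1 OR 1 = 1
w5 = w2 OR w4 = 0 OR 1 = 1
w6 = w1 AND w5 = 1 AND 1 = 1
w7 = x5 XOR w6 = 1 XOR 1 = 0
So w6 = 1 and w7 = 0.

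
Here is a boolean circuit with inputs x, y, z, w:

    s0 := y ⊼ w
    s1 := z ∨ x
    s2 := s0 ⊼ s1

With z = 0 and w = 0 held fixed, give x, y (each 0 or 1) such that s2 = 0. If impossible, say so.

s2 = s0 ⊼ s1 must be 0, so both s0 = 1 and s1 = 1.
s0 = y ⊼ w must be 1, so at least one of y, w is 0.
Check with z = 0 and w = 0 and x=1, y=1:
s0 = y ⊼ w = 1 ⊼ 0 = 1
s1 = z ∨ x = 0 ∨ 1 = 1
s2 = s0 ⊼ s1 = 1 ⊼ 1 = 0
So s2 = 0.

x=1 y=1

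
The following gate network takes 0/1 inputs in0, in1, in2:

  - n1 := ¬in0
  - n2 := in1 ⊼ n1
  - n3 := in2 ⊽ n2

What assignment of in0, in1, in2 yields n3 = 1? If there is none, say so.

in0=0 in1=1 in2=0

n3 = in2 ⊽ n2 must be 1, so both in2 = 0 and n2 = 0.
n2 = in1 ⊼ n1 must be 0, so both in1 = 1 and n1 = 1.
n1 = ¬in0 must be 1, so in0 = 0.
Check with in0=0 in1=1 in2=0:
n1 = ¬in0 = ¬0 = 1
n2 = in1 ⊼ n1 = 1 ⊼ 1 = 0
n3 = in2 ⊽ n2 = 0 ⊽ 0 = 1
So n3 = 1 as required.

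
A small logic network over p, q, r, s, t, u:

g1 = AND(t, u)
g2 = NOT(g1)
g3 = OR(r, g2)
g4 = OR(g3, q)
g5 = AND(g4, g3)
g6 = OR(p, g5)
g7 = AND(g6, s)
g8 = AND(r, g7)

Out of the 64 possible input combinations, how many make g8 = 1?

g8 = AND(r, g7) must be 1, so both r = 1 and g7 = 1.
g7 = AND(g6, s) must be 1, so both g6 = 1 and s = 1.
g6 = OR(p, g5) must be 1, so at least one of p, g5 is 1.
Enumerating the 64 input combinations, 16 give g8 = 1 and 48 give g8 = 0.

16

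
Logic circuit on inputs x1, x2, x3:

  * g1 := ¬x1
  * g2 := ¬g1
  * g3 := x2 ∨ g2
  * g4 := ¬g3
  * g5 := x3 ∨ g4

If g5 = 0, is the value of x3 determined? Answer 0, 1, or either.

0

g5 = x3 ∨ g4 must be 0, so both x3 = 0 and g4 = 0.
g4 = ¬g3 must be 0, so g3 = 1.
Every assignment with g5 = 0 has x3 = 0; there are 3 such assignment(s).
  x1=0, x2=1, x3=0
  x1=1, x2=0, x3=0
  x1=1, x2=1, x3=0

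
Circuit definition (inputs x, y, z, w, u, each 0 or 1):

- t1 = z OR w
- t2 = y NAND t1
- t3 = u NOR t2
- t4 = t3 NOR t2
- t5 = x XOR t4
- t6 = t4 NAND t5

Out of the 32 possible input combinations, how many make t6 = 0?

3

t6 = t4 NAND t5 must be 0, so both t4 = 1 and t5 = 1.
t4 = t3 NOR t2 must be 1, so both t3 = 0 and t2 = 0.
Satisfying assignments:
  x=0, y=1, z=0, w=1, u=1
  x=0, y=1, z=1, w=0, u=1
  x=0, y=1, z=1, w=1, u=1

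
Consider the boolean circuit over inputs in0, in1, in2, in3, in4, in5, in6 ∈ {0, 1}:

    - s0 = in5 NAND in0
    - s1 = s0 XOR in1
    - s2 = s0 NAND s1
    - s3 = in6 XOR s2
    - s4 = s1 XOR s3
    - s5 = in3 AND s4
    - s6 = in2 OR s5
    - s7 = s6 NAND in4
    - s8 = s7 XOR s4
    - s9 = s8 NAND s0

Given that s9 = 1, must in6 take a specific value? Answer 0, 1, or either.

either

Both values of in6 occur among assignments with s9 = 1:
  in6=0: in0=0, in1=0, in2=0, in3=0, in4=0, in5=0, in6=0
  in6=1: in0=0, in1=0, in2=1, in3=0, in4=1, in5=0, in6=1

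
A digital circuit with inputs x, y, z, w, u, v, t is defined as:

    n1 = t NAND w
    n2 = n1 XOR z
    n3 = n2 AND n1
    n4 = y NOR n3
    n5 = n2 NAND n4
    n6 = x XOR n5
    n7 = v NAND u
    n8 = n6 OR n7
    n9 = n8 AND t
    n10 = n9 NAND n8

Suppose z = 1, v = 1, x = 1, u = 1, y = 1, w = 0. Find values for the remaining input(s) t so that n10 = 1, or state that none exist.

t=0

n10 = n9 NAND n8 must be 1, so at least one of n9, n8 is 0.
Check with z = 1, v = 1, x = 1, u = 1, y = 1, w = 0 and t=0:
n1 = t NAND w = 0 NAND 0 = 1
n2 = n1 XOR z = 1 XOR 1 = 0
n3 = n2 AND n1 = 0 AND 1 = 0
n4 = y NOR n3 = 1 NOR 0 = 0
n5 = n2 NAND n4 = 0 NAND 0 = 1
n6 = x XOR n5 = 1 XOR 1 = 0
n7 = v NAND u = 1 NAND 1 = 0
n8 = n6 OR n7 = 0 OR 0 = 0
n9 = n8 AND t = 0 AND 0 = 0
n10 = n9 NAND n8 = 0 NAND 0 = 1
So n10 = 1.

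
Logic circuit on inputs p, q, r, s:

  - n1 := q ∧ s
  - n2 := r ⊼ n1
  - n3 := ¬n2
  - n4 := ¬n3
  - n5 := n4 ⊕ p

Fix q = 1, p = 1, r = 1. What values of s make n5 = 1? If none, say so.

Check with q = 1, p = 1, r = 1 and s=1:
n1 = q ∧ s = 1 ∧ 1 = 1
n2 = r ⊼ n1 = 1 ⊼ 1 = 0
n3 = ¬n2 = ¬0 = 1
n4 = ¬n3 = ¬1 = 0
n5 = n4 ⊕ p = 0 ⊕ 1 = 1
So n5 = 1.

s=1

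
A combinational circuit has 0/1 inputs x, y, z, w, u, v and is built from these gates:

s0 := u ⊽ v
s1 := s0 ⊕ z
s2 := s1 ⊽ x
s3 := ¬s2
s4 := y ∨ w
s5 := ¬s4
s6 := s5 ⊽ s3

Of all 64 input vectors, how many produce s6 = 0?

s6 = s5 ⊽ s3 must be 0, so at least one of s5, s3 is 1.
Enumerating the 64 input combinations, 52 give s6 = 0 and 12 give s6 = 1.

52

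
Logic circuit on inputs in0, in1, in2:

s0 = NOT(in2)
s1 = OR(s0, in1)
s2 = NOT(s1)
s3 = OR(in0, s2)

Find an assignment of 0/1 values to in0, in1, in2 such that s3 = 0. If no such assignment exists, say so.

in0=0 in1=1 in2=0

s3 = OR(in0, s2) must be 0, so both in0 = 0 and s2 = 0.
s2 = NOT(s1) must be 0, so s1 = 1.
s1 = OR(s0, in1) must be 1, so at least one of s0, in1 is 1.
Check with in0=0 in1=1 in2=0:
s0 = NOT(in2) = NOT 0 = 1
s1 = OR(s0, in1) = OR(1, 1) = 1
s2 = NOT(s1) = NOT 1 = 0
s3 = OR(in0, s2) = OR(0, 0) = 0
So s3 = 0 as required.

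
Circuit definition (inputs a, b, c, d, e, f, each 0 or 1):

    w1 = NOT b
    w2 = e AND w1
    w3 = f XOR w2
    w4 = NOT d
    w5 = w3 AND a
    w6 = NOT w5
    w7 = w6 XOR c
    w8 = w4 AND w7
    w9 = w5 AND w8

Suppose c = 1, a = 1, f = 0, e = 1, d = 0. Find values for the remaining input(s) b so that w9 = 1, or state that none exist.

Check with c = 1, a = 1, f = 0, e = 1, d = 0 and b=0:
w1 = NOT b = NOT 0 = 1
w2 = e AND w1 = 1 AND 1 = 1
w3 = f XOR w2 = 0 XOR 1 = 1
w4 = NOT d = NOT 0 = 1
w5 = w3 AND a = 1 AND 1 = 1
w6 = NOT w5 = NOT 1 = 0
w7 = w6 XOR c = 0 XOR 1 = 1
w8 = w4 AND w7 = 1 AND 1 = 1
w9 = w5 AND w8 = 1 AND 1 = 1
So w9 = 1.

b=0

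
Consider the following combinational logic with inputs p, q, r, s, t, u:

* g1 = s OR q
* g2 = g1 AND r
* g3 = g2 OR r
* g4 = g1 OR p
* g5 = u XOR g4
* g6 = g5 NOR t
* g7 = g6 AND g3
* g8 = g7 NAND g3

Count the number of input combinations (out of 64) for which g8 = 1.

g8 = g7 NAND g3 must be 1, so at least one of g7, g3 is 0.
Enumerating the 64 input combinations, 56 give g8 = 1 and 8 give g8 = 0.

56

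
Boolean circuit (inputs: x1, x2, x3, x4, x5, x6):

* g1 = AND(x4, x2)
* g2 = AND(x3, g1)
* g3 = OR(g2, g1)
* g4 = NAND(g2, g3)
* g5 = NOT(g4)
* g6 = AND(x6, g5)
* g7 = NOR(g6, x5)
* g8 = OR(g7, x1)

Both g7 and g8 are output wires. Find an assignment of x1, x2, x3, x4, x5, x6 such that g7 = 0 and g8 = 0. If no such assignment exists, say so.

x1=0, x2=1, x3=1, x4=1, x5=1, x6=0

Check with x1=0, x2=1, x3=1, x4=1, x5=1, x6=0:
g1 = AND(x4, x2) = AND(1, 1) = 1
g2 = AND(x3, g1) = AND(1, 1) = 1
g3 = OR(g2, g1) = OR(1, 1) = 1
g4 = NAND(g2, g3) = NAND(1, 1) = 0
g5 = NOT(g4) = NOT 0 = 1
g6 = AND(x6, g5) = AND(0, 1) = 0
g7 = NOR(g6, x5) = NOR(0, 1) = 0
g8 = OR(g7, x1) = OR(0, 0) = 0
So g7 = 0 and g8 = 0.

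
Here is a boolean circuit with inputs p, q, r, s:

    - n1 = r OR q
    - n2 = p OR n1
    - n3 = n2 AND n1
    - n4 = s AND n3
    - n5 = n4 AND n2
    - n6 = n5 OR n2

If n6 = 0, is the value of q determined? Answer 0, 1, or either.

0

n6 = n5 OR n2 must be 0, so both n5 = 0 and n2 = 0.
n5 = n4 AND n2 must be 0, so at least one of n4, n2 is 0.
n2 = p OR n1 must be 0, so both p = 0 and n1 = 0.
Every assignment with n6 = 0 has q = 0; there are 2 such assignment(s).
  p=0, q=0, r=0, s=0
  p=0, q=0, r=0, s=1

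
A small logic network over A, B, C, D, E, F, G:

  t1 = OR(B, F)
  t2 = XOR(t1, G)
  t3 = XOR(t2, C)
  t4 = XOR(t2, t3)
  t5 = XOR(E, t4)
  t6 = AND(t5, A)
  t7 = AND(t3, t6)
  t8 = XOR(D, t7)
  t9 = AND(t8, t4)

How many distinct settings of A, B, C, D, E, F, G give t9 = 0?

t9 = AND(t8, t4) must be 0, so at least one of t8, t4 is 0.
Enumerating the 128 input combinations, 96 give t9 = 0 and 32 give t9 = 1.

96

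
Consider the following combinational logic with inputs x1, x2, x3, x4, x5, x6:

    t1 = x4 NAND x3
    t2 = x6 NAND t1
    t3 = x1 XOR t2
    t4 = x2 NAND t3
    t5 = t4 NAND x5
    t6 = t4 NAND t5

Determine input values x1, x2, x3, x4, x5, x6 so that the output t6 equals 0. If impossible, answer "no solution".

x1=1, x2=1, x3=0, x4=1, x5=0, x6=0

t6 = t4 NAND t5 must be 0, so both t4 = 1 and t5 = 1.
Check with x1=1, x2=1, x3=0, x4=1, x5=0, x6=0:
t1 = x4 NAND x3 = 1 NAND 0 = 1
t2 = x6 NAND t1 = 0 NAND 1 = 1
t3 = x1 XOR t2 = 1 XOR 1 = 0
t4 = x2 NAND t3 = 1 NAND 0 = 1
t5 = t4 NAND x5 = 1 NAND 0 = 1
t6 = t4 NAND t5 = 1 NAND 1 = 0
So t6 = 0 as required.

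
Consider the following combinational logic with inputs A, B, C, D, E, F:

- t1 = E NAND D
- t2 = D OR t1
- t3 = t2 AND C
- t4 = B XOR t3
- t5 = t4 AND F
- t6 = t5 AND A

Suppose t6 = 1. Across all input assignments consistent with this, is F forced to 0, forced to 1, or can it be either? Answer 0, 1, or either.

1

t6 = t5 AND A must be 1, so both t5 = 1 and A = 1.
t5 = t4 AND F must be 1, so both t4 = 1 and F = 1.
Every assignment with t6 = 1 has F = 1; there are 8 such assignment(s).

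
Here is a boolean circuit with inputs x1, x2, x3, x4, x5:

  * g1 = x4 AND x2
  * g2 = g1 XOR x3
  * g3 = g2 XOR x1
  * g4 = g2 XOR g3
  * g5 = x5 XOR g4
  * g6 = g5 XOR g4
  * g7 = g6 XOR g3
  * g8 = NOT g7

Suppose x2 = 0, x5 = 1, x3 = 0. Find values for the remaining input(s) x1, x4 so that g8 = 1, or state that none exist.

x1=1 x4=0

g8 = NOT g7 must be 1, so g7 = 0.
Check with x2 = 0, x5 = 1, x3 = 0 and x1=1, x4=0:
g1 = x4 AND x2 = 0 AND 0 = 0
g2 = g1 XOR x3 = 0 XOR 0 = 0
g3 = g2 XOR x1 = 0 XOR 1 = 1
g4 = g2 XOR g3 = 0 XOR 1 = 1
g5 = x5 XOR g4 = 1 XOR 1 = 0
g6 = g5 XOR g4 = 0 XOR 1 = 1
g7 = g6 XOR g3 = 1 XOR 1 = 0
g8 = NOT g7 = NOT 0 = 1
So g8 = 1.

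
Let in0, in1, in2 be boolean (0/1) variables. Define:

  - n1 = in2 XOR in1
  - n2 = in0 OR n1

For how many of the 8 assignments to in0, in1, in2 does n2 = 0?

n2 = in0 OR n1 must be 0, so both in0 = 0 and n1 = 0.
n1 = in2 XOR in1 must be 0, so in2 and in1 are equal.
Enumerating the 8 input combinations, 2 give n2 = 0 and 6 give n2 = 1.

2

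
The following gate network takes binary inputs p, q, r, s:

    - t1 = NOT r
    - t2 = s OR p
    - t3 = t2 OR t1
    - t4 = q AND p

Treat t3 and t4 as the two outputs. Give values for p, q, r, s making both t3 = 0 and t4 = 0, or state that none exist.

Check with p=0 q=0 r=1 s=0:
t1 = NOT r = NOT 1 = 0
t2 = s OR p = 0 OR 0 = 0
t3 = t2 OR t1 = 0 OR 0 = 0
t4 = q AND p = 0 AND 0 = 0
So t3 = 0 and t4 = 0.

p=0 q=0 r=1 s=0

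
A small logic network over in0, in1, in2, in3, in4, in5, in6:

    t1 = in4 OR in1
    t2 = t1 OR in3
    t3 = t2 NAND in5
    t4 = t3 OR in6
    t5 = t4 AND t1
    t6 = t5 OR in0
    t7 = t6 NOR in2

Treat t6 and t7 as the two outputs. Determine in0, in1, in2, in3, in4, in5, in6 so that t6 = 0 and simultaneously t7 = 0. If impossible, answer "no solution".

Check with in0=0, in1=0, in2=1, in3=0, in4=0, in5=1, in6=0:
t1 = in4 OR in1 = 0 OR 0 = 0
t2 = t1 OR in3 = 0 OR 0 = 0
t3 = t2 NAND in5 = 0 NAND 1 = 1
t4 = t3 OR in6 = 1 OR 0 = 1
t5 = t4 AND t1 = 1 AND 0 = 0
t6 = t5 OR in0 = 0 OR 0 = 0
t7 = t6 NOR in2 = 0 NOR 1 = 0
So t6 = 0 and t7 = 0.

in0=0, in1=0, in2=1, in3=0, in4=0, in5=1, in6=0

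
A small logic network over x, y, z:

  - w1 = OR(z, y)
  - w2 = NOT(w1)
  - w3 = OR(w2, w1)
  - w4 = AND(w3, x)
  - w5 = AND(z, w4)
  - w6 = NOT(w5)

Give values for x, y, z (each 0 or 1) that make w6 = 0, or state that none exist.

w6 = NOT(w5) must be 0, so w5 = 1.
Check with x=1 y=0 z=1:
w1 = OR(z, y) = OR(1, 0) = 1
w2 = NOT(w1) = NOT 1 = 0
w3 = OR(w2, w1) = OR(0, 1) = 1
w4 = AND(w3, x) = AND(1, 1) = 1
w5 = AND(z, w4) = AND(1, 1) = 1
w6 = NOT(w5) = NOT 1 = 0
So w6 = 0 as required.

x=1 y=0 z=1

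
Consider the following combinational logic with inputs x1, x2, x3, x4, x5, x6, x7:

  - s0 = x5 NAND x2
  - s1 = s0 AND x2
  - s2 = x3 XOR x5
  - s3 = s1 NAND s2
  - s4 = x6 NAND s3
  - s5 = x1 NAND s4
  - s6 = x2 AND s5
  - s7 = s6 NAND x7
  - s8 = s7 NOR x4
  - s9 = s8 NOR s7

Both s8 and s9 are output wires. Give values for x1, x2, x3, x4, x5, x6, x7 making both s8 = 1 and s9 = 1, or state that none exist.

Across all 128 input combinations, none give both s8 = 1 and s9 = 1.

no solution exists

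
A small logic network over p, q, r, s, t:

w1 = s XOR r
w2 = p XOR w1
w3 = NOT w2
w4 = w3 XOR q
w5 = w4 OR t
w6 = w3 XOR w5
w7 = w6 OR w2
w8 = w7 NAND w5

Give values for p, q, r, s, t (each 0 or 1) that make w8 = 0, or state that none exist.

w8 = w7 NAND w5 must be 0, so both w7 = 1 and w5 = 1.
Check with p=0 q=1 r=1 s=0 t=1:
w1 = s XOR r = 0 XOR 1 = 1
w2 = p XOR w1 = 0 XOR 1 = 1
w3 = NOT w2 = NOT 1 = 0
w4 = w3 XOR q = 0 XOR 1 = 1
w5 = w4 OR t = 1 OR 1 = 1
w6 = w3 XOR w5 = 0 XOR 1 = 1
w7 = w6 OR w2 = 1 OR 1 = 1
w8 = w7 NAND w5 = 1 NAND 1 = 0
So w8 = 0 as required.

p=0 q=1 r=1 s=0 t=1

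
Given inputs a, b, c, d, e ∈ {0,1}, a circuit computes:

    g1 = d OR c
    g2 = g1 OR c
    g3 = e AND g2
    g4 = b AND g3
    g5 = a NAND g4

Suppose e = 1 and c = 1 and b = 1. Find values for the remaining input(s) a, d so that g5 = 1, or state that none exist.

g5 = a NAND g4 must be 1, so at least one of a, g4 is 0.
Check with e = 1 and c = 1 and b = 1 and a=0, d=0:
g1 = d OR c = 0 OR 1 = 1
g2 = g1 OR c = 1 OR 1 = 1
g3 = e AND g2 = 1 AND 1 = 1
g4 = b AND g3 = 1 AND 1 = 1
g5 = a NAND g4 = 0 NAND 1 = 1
So g5 = 1.

a=0 d=0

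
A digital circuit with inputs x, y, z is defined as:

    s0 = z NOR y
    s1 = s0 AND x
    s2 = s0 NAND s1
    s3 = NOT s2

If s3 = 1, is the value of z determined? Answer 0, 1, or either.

0

s3 = NOT s2 must be 1, so s2 = 0.
s2 = s0 NAND s1 must be 0, so both s0 = 1 and s1 = 1.
s0 = z NOR y must be 1, so both z = 0 and y = 0.
Every assignment with s3 = 1 has z = 0; there are 1 such assignment(s).
  x=1, y=0, z=0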